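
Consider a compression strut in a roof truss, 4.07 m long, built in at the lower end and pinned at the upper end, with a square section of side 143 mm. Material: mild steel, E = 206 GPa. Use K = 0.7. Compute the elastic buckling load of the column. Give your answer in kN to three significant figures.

P_cr ≈ 8730 kN

I = a⁴/12 = 143⁴/12 = 3.485×10^7 mm⁴
I = 3.485×10^7 mm⁴ = 3.485×10^-5 m⁴
Effective length L_e = K·L = 0.7 × 4.07 = 2.849 m
P_cr = π²EI / L_e² = π² × 206×10⁹ × 3.485×10^-5 / 2.849² = 8.729×10^6 N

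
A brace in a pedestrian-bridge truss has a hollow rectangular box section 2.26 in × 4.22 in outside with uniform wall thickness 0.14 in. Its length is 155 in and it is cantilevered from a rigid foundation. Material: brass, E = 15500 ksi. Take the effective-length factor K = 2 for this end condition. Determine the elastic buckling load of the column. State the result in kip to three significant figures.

Inner dimensions: h_i = 4.22 − 2×0.14 = 3.940 in, b_i = 2.26 − 2×0.14 = 1.980 in
Weak-axis I_min = (h_o·b_o³ − h_i·b_i³)/12 with b_o = 2.26, b_i = 1.980 in (shorter outer/inner sides).
I_min = (4.22×2.26³ − 3.940×1.980³)/12 = 1.511 in⁴
Effective length L_e = K·L = 2 × 155 = 310.0 in
P_cr = π²EI / L_e² = π² × 15500×10³ × 1.511 / 310.0² = 2.405×10^3 lb

P_cr ≈ 2.40 kip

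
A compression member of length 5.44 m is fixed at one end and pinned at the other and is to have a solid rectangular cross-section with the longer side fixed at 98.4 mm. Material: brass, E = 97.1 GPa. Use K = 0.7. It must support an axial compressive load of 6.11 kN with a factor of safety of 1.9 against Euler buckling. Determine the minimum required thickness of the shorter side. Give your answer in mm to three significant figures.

Required P_cr = n·P = 1.9 × 6.11 = 11.61 kN
L_e = K·L = 0.7 × 5.44 = 3.808 m
Required I = P_cr·L_e²/(π²E) = 1.161×10^4 × 3.808² / (π² × 9.71×10^10) = 1.757×10^-7 m⁴
I_req = 1.757×10^5 mm⁴
Rectangle, weak axis: I_min = h·b³/12 with h = 98.4 mm fixed  ⇒  b = (12I/h)^(1/3) = 27.8 mm

b ≈ 27.8 mm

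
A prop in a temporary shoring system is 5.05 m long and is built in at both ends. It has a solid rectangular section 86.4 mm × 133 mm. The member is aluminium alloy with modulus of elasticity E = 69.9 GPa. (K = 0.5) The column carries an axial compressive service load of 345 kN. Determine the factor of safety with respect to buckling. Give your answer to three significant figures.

n ≈ 2.24

Buckling occurs about the weak axis: I_min = h·b³/12 with b = 86.4 mm (the shorter side).
I_min = 133×86.4³/12 = 7.148×10^6 mm⁴
I = 7.148×10^6 mm⁴ = 7.148×10^-6 m⁴
Effective length L_e = K·L = 0.5 × 5.05 = 2.525 m
P_cr = π²EI / L_e² = π² × 69.9×10⁹ × 7.148×10^-6 / 2.525² = 7.735×10^5 N
Factor of safety n = P_cr / P = 773.51 / 345 = 2.24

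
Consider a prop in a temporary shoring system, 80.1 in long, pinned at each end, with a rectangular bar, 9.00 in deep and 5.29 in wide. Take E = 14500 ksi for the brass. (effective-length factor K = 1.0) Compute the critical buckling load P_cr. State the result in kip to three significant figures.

Buckling occurs about the weak axis: I_min = h·b³/12 with b = 5.29 in (the shorter side).
I_min = 9.00×5.29³/12 = 111.0 in⁴
Effective length L_e = K·L = 1 × 80.1 = 80.10 in
P_cr = π²EI / L_e² = π² × 14500×10³ × 111.0 / 80.10² = 2.476×10^6 lb

P_cr ≈ 2480 kip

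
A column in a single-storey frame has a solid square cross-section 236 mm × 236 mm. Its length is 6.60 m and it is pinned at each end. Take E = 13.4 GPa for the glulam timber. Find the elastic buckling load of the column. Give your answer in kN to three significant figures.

I = a⁴/12 = 236⁴/12 = 2.585×10^8 mm⁴
I = 2.585×10^8 mm⁴ = 2.585×10^-4 m⁴
Effective length L_e = K·L = 1 × 6.60 = 6.600 m
P_cr = π²EI / L_e² = π² × 13.4×10⁹ × 2.585×10^-4 / 6.600² = 7.848×10^5 N

P_cr ≈ 785 kN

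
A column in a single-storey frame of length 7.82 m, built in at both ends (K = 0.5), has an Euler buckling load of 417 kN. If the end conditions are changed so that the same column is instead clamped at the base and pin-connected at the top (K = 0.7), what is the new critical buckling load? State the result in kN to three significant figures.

P_cr ∝ 1/K², so P_cr,new = P_cr,old × (K_old/K_new)² = 417 × (0.5/0.7)²
= 417 × 0.5102 = 213 kN

P_cr ≈ 213 kN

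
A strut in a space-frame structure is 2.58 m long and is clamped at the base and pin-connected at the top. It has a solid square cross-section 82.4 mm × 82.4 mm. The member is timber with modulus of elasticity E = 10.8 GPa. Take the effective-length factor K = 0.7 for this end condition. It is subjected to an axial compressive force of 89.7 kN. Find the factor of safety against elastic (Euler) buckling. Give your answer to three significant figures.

n ≈ 1.40

I = a⁴/12 = 82.4⁴/12 = 3.842×10^6 mm⁴
I = 3.842×10^6 mm⁴ = 3.842×10^-6 m⁴
Effective length L_e = K·L = 0.7 × 2.58 = 1.806 m
P_cr = π²EI / L_e² = π² × 10.8×10⁹ × 3.842×10^-6 / 1.806² = 1.255×10^5 N
Factor of safety n = P_cr / P = 125.55 / 89.7 = 1.40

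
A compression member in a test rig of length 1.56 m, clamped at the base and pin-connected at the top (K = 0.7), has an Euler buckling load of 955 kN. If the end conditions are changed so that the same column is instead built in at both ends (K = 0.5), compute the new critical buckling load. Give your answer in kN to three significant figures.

P_cr ≈ 1870 kN

P_cr ∝ 1/K², so P_cr,new = P_cr,old × (K_old/K_new)² = 955 × (0.7/0.5)²
= 955 × 1.960 = 1870 kN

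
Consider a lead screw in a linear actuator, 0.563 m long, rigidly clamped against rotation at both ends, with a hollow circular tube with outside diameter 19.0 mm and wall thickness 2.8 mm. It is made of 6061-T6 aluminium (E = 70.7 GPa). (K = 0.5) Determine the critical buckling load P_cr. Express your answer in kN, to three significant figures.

P_cr ≈ 42.4 kN

Inner diameter d_i = 19.0 − 2×2.8 = 13.40 mm
I = π(d_o⁴ − d_i⁴)/64 = π(19.0⁴ − 13.40⁴)/64 = 4.814×10^3 mm⁴
I = 4.814×10^3 mm⁴ = 4.814×10^-9 m⁴
Effective length L_e = K·L = 0.5 × 0.563 = 0.2815 m
P_cr = π²EI / L_e² = π² × 70.7×10⁹ × 4.814×10^-9 / 0.2815² = 4.239×10^4 N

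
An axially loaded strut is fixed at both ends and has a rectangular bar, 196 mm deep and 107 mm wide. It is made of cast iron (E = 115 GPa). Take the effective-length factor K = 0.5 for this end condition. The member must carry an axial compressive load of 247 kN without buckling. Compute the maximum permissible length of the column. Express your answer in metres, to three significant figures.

L_max ≈ 19.2 m

Buckling occurs about the weak axis: I_min = h·b³/12 with b = 107 mm (the shorter side).
I_min = 196×107³/12 = 2.001×10^7 mm⁴
I = 2.001×10^-5 m⁴
At the buckling limit P_cr = P = 2.470×10^5 N
From P_cr = π²EI/(K·L)²:  L = (1/K)·√(π²EI/P_cr) = (1/0.5)·√(π²×1.15×10^11×2.001×10^-5/2.470×10^5)
L = 19.2 m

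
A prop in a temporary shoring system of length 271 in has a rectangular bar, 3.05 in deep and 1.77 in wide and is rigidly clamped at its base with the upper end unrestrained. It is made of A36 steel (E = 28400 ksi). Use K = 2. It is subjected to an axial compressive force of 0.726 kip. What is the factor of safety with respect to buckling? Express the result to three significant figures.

Buckling occurs about the weak axis: I_min = h·b³/12 with b = 1.77 in (the shorter side).
I_min = 3.05×1.77³/12 = 1.409 in⁴
Effective length L_e = K·L = 2 × 271 = 542.0 in
P_cr = π²EI / L_e² = π² × 28400×10³ × 1.409 / 542.0² = 1.345×10^3 lb
Factor of safety n = P_cr / P = 1.3448 / 0.726 = 1.85

n ≈ 1.85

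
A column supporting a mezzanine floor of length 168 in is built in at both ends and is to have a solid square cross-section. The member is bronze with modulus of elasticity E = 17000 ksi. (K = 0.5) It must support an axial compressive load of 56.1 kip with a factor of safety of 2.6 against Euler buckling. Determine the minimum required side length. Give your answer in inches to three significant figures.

a ≈ 2.93 in

Required P_cr = n·P = 2.6 × 56.1 = 145.9 kip
L_e = K·L = 0.5 × 168 = 84.00 in
Required I = P_cr·L_e²/(π²E) = 1.459×10^5 × 84.00² / (π² × 1.70×10^7) = 6.134 in⁴
Solid square: I = a⁴/12  ⇒  a = (12I)^(1/4) = (12×6.134)^(1/4) = 2.93 in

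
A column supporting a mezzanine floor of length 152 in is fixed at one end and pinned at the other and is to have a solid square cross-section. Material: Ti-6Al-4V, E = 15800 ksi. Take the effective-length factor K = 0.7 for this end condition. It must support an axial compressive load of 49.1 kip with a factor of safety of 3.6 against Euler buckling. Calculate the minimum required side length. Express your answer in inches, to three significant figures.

a ≈ 3.52 in

Required P_cr = n·P = 3.6 × 49.1 = 176.8 kip
L_e = K·L = 0.7 × 152 = 106.4 in
Required I = P_cr·L_e²/(π²E) = 1.768×10^5 × 106.4² / (π² × 1.58×10^7) = 12.83 in⁴
Solid square: I = a⁴/12  ⇒  a = (12I)^(1/4) = (12×12.83)^(1/4) = 3.52 in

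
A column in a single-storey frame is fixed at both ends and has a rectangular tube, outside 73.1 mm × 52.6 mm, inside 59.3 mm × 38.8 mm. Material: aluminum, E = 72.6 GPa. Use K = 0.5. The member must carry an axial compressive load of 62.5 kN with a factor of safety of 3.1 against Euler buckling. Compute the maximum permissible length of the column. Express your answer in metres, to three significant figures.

L_max ≈ 2.97 m

Weak-axis I_min = (h_o·b_o³ − h_i·b_i³)/12 with b_o = 52.6, b_i = 38.80 mm (shorter outer/inner sides).
I_min = (73.1×52.6³ − 59.30×38.80³)/12 = 5.979×10^5 mm⁴
I = 5.979×10^-7 m⁴
Required critical load P_cr = n·P = 3.1 × 62.5 = 193.8 kN = 1.938×10^5 N
From P_cr = π²EI/(K·L)²:  L = (1/K)·√(π²EI/P_cr) = (1/0.5)·√(π²×7.26×10^10×5.979×10^-7/1.938×10^5)
L = 2.97 m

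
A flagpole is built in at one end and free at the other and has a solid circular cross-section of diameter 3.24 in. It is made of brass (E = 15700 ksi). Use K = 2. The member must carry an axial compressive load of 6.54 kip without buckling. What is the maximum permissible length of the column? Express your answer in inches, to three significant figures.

L_max ≈ 179 in

I = πd⁴/64 = π×3.24⁴/64 = 5.409 in⁴
At the buckling limit P_cr = P = 6.540×10^3 lb
From P_cr = π²EI/(K·L)²:  L = (1/K)·√(π²EI/P_cr) = (1/2)·√(π²×1.57×10^7×5.409/6.540×10^3)
L = 179 in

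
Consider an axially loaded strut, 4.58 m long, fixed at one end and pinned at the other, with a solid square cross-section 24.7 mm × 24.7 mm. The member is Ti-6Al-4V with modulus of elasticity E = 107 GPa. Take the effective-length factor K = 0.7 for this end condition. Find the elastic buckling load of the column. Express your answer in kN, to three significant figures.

P_cr ≈ 3.19 kN

I = a⁴/12 = 24.7⁴/12 = 3.102×10^4 mm⁴
I = 3.102×10^4 mm⁴ = 3.102×10^-8 m⁴
Effective length L_e = K·L = 0.7 × 4.58 = 3.206 m
P_cr = π²EI / L_e² = π² × 107×10⁹ × 3.102×10^-8 / 3.206² = 3.187×10^3 N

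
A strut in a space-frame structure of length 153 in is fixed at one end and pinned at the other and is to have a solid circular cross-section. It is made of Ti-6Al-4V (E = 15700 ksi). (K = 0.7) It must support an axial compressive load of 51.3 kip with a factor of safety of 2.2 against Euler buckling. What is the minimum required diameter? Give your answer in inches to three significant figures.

d ≈ 3.61 in

Required P_cr = n·P = 2.2 × 51.3 = 112.9 kip
L_e = K·L = 0.7 × 153 = 107.1 in
Required I = P_cr·L_e²/(π²E) = 1.129×10^5 × 107.1² / (π² × 1.57×10^7) = 8.354 in⁴
Solid circle: I = πd⁴/64  ⇒  d = (64I/π)^(1/4) = (64×8.354/π)^(1/4) = 3.61 in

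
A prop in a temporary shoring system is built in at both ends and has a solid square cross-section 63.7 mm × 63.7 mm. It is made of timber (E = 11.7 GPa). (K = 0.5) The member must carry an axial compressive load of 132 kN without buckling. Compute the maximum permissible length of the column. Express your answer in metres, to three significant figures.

L_max ≈ 2.19 m

I = a⁴/12 = 63.7⁴/12 = 1.372×10^6 mm⁴
I = 1.372×10^-6 m⁴
At the buckling limit P_cr = P = 1.320×10^5 N
From P_cr = π²EI/(K·L)²:  L = (1/K)·√(π²EI/P_cr) = (1/0.5)·√(π²×1.17×10^10×1.372×10^-6/1.320×10^5)
L = 2.19 m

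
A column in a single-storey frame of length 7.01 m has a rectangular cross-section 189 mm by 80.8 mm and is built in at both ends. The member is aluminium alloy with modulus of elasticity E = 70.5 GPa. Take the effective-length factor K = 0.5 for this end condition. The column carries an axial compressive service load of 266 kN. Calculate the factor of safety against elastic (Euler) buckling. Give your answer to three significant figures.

n ≈ 1.77

Buckling occurs about the weak axis: I_min = h·b³/12 with b = 80.8 mm (the shorter side).
I_min = 189×80.8³/12 = 8.308×10^6 mm⁴
I = 8.308×10^6 mm⁴ = 8.308×10^-6 m⁴
Effective length L_e = K·L = 0.5 × 7.01 = 3.505 m
P_cr = π²EI / L_e² = π² × 70.5×10⁹ × 8.308×10^-6 / 3.505² = 4.706×10^5 N
Factor of safety n = P_cr / P = 470.57 / 266 = 1.77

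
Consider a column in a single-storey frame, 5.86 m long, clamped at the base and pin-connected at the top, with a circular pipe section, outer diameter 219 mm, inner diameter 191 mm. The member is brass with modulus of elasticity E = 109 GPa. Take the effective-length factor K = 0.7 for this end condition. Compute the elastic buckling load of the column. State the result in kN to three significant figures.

P_cr ≈ 3040 kN

d_o = 219 mm, d_i = 191 mm
I = π(d_o⁴ − d_i⁴)/64 = π(219⁴ − 191.0⁴)/64 = 4.759×10^7 mm⁴
I = 4.759×10^7 mm⁴ = 4.759×10^-5 m⁴
Effective length L_e = K·L = 0.7 × 5.86 = 4.102 m
P_cr = π²EI / L_e² = π² × 109×10⁹ × 4.759×10^-5 / 4.102² = 3.042×10^6 N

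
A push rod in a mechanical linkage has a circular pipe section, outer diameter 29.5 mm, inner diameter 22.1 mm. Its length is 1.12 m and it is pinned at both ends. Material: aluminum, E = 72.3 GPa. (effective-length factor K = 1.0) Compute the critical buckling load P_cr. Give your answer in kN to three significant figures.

P_cr ≈ 14.5 kN

d_o = 29.5 mm, d_i = 22.1 mm
I = π(d_o⁴ − d_i⁴)/64 = π(29.5⁴ − 22.10⁴)/64 = 2.547×10^4 mm⁴
I = 2.547×10^4 mm⁴ = 2.547×10^-8 m⁴
Effective length L_e = K·L = 1 × 1.12 = 1.120 m
P_cr = π²EI / L_e² = π² × 72.3×10⁹ × 2.547×10^-8 / 1.120² = 1.449×10^4 N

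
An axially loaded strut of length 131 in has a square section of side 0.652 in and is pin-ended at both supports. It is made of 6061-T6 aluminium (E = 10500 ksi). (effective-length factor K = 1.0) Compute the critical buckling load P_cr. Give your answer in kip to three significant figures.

P_cr ≈ 0.0909 kip

I = a⁴/12 = 0.652⁴/12 = 1.506×10^-2 in⁴
Effective length L_e = K·L = 1 × 131 = 131.0 in
P_cr = π²EI / L_e² = π² × 10500×10³ × 1.506×10^-2 / 131.0² = 90.94 lb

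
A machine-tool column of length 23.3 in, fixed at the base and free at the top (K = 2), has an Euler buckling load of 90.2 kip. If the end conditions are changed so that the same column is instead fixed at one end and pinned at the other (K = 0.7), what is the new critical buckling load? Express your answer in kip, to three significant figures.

P_cr ≈ 736 kip

P_cr ∝ 1/K², so P_cr,new = P_cr,old × (K_old/K_new)² = 90.2 × (2/0.7)²
= 90.2 × 8.163 = 736 kip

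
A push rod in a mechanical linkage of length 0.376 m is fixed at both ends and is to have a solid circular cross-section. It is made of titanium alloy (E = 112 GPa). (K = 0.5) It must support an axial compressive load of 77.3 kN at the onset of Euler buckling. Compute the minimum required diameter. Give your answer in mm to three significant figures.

d ≈ 15.0 mm

L_e = K·L = 0.5 × 0.376 = 0.1880 m
Required I = P_cr·L_e²/(π²E) = 7.730×10^4 × 0.1880² / (π² × 1.12×10^11) = 2.472×10^-9 m⁴
I_req = 2.472×10^3 mm⁴
Solid circle: I = πd⁴/64  ⇒  d = (64I/π)^(1/4) = (64×2.472×10^3/π)^(1/4) = 15.0 mm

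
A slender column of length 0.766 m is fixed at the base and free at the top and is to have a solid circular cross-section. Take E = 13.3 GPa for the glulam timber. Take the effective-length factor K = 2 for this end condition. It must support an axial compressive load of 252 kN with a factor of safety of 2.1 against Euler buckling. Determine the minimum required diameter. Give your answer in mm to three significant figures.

Required P_cr = n·P = 2.1 × 252 = 529.2 kN
L_e = K·L = 2 × 0.766 = 1.532 m
Required I = P_cr·L_e²/(π²E) = 5.292×10^5 × 1.532² / (π² × 1.33×10^10) = 9.462×10^-6 m⁴
I_req = 9.462×10^6 mm⁴
Solid circle: I = πd⁴/64  ⇒  d = (64I/π)^(1/4) = (64×9.462×10^6/π)^(1/4) = 118 mm

d ≈ 118 mm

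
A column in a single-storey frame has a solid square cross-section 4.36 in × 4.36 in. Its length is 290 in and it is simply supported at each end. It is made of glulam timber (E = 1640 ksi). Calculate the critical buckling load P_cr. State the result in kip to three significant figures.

P_cr ≈ 5.80 kip

I = a⁴/12 = 4.36⁴/12 = 30.11 in⁴
Effective length L_e = K·L = 1 × 290 = 290.0 in
P_cr = π²EI / L_e² = π² × 1640×10³ × 30.11 / 290.0² = 5.796×10^3 lb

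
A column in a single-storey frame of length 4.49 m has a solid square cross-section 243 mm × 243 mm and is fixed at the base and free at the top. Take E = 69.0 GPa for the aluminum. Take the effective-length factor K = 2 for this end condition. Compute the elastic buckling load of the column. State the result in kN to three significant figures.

P_cr ≈ 2450 kN

I = a⁴/12 = 243⁴/12 = 2.906×10^8 mm⁴
I = 2.906×10^8 mm⁴ = 2.906×10^-4 m⁴
Effective length L_e = K·L = 2 × 4.49 = 8.980 m
P_cr = π²EI / L_e² = π² × 69.0×10⁹ × 2.906×10^-4 / 8.980² = 2.454×10^6 N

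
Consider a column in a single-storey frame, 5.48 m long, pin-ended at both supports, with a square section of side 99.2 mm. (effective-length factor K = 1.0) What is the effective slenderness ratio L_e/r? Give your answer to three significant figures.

I = a⁴/12 = 99.2⁴/12 = 8.070×10^6 mm⁴
A = 9.841×10^3 mm²;  r_min = √(I/A) = √(8.070×10^6/9.841×10^3) = 28.64 mm
L_e = K·L = 1 × 5.48 m = 5.480 m = 5480.0 mm
λ = L_e / r_min = 5480.0 / 28.64 = 191

λ ≈ 191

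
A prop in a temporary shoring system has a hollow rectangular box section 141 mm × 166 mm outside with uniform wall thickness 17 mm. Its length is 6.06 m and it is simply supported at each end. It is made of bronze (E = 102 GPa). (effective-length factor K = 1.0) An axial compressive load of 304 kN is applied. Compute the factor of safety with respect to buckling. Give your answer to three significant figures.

Inner dimensions: h_i = 166 − 2×17 = 132.0 mm, b_i = 141 − 2×17 = 107.0 mm
Weak-axis I_min = (h_o·b_o³ − h_i·b_i³)/12 with b_o = 141, b_i = 107.0 mm (shorter outer/inner sides).
I_min = (166×141³ − 132.0×107.0³)/12 = 2.530×10^7 mm⁴
I = 2.530×10^7 mm⁴ = 2.530×10^-5 m⁴
Effective length L_e = K·L = 1 × 6.06 = 6.060 m
P_cr = π²EI / L_e² = π² × 102×10⁹ × 2.530×10^-5 / 6.060² = 6.936×10^5 N
Factor of safety n = P_cr / P = 693.61 / 304 = 2.28

n ≈ 2.28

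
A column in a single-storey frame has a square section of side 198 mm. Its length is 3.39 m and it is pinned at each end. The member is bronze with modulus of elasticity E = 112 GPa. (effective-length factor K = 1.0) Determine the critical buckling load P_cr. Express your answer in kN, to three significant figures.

P_cr ≈ 12300 kN

I = a⁴/12 = 198⁴/12 = 1.281×10^8 mm⁴
I = 1.281×10^8 mm⁴ = 1.281×10^-4 m⁴
Effective length L_e = K·L = 1 × 3.39 = 3.390 m
P_cr = π²EI / L_e² = π² × 112×10⁹ × 1.281×10^-4 / 3.390² = 1.232×10^7 N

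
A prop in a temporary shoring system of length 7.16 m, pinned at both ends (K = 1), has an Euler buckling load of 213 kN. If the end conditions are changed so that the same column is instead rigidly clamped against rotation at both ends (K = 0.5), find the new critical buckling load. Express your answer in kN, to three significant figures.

P_cr ∝ 1/K², so P_cr,new = P_cr,old × (K_old/K_new)² = 213 × (1/0.5)²
= 213 × 4.000 = 852 kN

P_cr ≈ 852 kN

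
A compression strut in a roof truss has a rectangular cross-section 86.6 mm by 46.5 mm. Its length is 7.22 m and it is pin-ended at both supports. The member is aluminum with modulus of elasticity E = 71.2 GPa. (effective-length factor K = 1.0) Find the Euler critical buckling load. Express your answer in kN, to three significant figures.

P_cr ≈ 9.78 kN

Buckling occurs about the weak axis: I_min = h·b³/12 with b = 46.5 mm (the shorter side).
I_min = 86.6×46.5³/12 = 7.256×10^5 mm⁴
I = 7.256×10^5 mm⁴ = 7.256×10^-7 m⁴
Effective length L_e = K·L = 1 × 7.22 = 7.220 m
P_cr = π²EI / L_e² = π² × 71.2×10⁹ × 7.256×10^-7 / 7.220² = 9.781×10^3 N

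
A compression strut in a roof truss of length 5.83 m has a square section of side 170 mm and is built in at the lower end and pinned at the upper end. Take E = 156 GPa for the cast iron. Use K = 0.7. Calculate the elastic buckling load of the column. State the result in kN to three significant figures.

I = a⁴/12 = 170⁴/12 = 6.960×10^7 mm⁴
I = 6.960×10^7 mm⁴ = 6.960×10^-5 m⁴
Effective length L_e = K·L = 0.7 × 5.83 = 4.081 m
P_cr = π²EI / L_e² = π² × 156×10⁹ × 6.960×10^-5 / 4.081² = 6.434×10^6 N

P_cr ≈ 6430 kN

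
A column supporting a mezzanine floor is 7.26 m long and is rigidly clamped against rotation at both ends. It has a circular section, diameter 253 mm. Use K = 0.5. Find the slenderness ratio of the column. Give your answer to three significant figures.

λ ≈ 57.4

I = πd⁴/64 = π×253⁴/64 = 2.011×10^8 mm⁴
A = 5.027×10^4 mm²;  r_min = √(I/A) = √(2.011×10^8/5.027×10^4) = 63.25 mm
L_e = K·L = 0.5 × 7.26 m = 3.630 m = 3630.0 mm
λ = L_e / r_min = 3630.0 / 63.25 = 57.4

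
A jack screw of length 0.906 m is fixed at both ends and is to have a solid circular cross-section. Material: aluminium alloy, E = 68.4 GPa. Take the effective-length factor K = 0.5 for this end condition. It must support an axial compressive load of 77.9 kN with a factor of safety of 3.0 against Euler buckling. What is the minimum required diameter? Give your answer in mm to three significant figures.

d ≈ 34.7 mm

Required P_cr = n·P = 3.0 × 77.9 = 233.7 kN
L_e = K·L = 0.5 × 0.906 = 0.4530 m
Required I = P_cr·L_e²/(π²E) = 2.337×10^5 × 0.4530² / (π² × 6.84×10^10) = 7.104×10^-8 m⁴
I_req = 7.104×10^4 mm⁴
Solid circle: I = πd⁴/64  ⇒  d = (64I/π)^(1/4) = (64×7.104×10^4/π)^(1/4) = 34.7 mm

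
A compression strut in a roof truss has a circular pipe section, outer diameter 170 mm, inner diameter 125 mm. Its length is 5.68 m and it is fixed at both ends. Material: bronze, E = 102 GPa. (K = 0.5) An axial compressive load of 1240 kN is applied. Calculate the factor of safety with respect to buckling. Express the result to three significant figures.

n ≈ 2.92

d_o = 170 mm, d_i = 125 mm
I = π(d_o⁴ − d_i⁴)/64 = π(170⁴ − 125.0⁴)/64 = 2.901×10^7 mm⁴
I = 2.901×10^7 mm⁴ = 2.901×10^-5 m⁴
Effective length L_e = K·L = 0.5 × 5.68 = 2.840 m
P_cr = π²EI / L_e² = π² × 102×10⁹ × 2.901×10^-5 / 2.840² = 3.621×10^6 N
Factor of safety n = P_cr / P = 3621.4 / 1240 = 2.92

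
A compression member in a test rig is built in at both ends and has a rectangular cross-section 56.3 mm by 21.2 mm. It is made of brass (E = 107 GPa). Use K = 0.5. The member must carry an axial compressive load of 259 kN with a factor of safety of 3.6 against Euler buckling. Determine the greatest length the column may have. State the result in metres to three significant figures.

Buckling occurs about the weak axis: I_min = h·b³/12 with b = 21.2 mm (the shorter side).
I_min = 56.3×21.2³/12 = 4.470×10^4 mm⁴
I = 4.470×10^-8 m⁴
Required critical load P_cr = n·P = 3.6 × 259 = 932.4 kN = 9.324×10^5 N
From P_cr = π²EI/(K·L)²:  L = (1/K)·√(π²EI/P_cr) = (1/0.5)·√(π²×1.07×10^11×4.470×10^-8/9.324×10^5)
L = 0.450 m

L_max ≈ 0.450 m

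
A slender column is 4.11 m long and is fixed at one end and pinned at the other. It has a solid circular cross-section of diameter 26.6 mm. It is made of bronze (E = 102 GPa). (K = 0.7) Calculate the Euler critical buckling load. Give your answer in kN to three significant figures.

P_cr ≈ 2.99 kN

I = πd⁴/64 = π×26.6⁴/64 = 2.458×10^4 mm⁴
I = 2.458×10^4 mm⁴ = 2.458×10^-8 m⁴
Effective length L_e = K·L = 0.7 × 4.11 = 2.877 m
P_cr = π²EI / L_e² = π² × 102×10⁹ × 2.458×10^-8 / 2.877² = 2.989×10^3 N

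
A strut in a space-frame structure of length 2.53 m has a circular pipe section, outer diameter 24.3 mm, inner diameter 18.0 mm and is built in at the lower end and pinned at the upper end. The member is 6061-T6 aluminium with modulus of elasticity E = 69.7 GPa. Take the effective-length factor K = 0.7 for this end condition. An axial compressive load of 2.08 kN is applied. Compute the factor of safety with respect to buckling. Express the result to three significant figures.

d_o = 24.3 mm, d_i = 18.0 mm
I = π(d_o⁴ − d_i⁴)/64 = π(24.3⁴ − 18.00⁴)/64 = 1.196×10^4 mm⁴
I = 1.196×10^4 mm⁴ = 1.196×10^-8 m⁴
Effective length L_e = K·L = 0.7 × 2.53 = 1.771 m
P_cr = π²EI / L_e² = π² × 69.7×10⁹ × 1.196×10^-8 / 1.771² = 2.624×10^3 N
Factor of safety n = P_cr / P = 2.6238 / 2.08 = 1.26

n ≈ 1.26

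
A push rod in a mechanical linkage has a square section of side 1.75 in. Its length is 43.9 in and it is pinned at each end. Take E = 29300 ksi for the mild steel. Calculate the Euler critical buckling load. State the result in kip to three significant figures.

P_cr ≈ 117 kip

I = a⁴/12 = 1.75⁴/12 = 0.7816 in⁴
Effective length L_e = K·L = 1 × 43.9 = 43.90 in
P_cr = π²EI / L_e² = π² × 29300×10³ × 0.7816 / 43.90² = 1.173×10^5 lb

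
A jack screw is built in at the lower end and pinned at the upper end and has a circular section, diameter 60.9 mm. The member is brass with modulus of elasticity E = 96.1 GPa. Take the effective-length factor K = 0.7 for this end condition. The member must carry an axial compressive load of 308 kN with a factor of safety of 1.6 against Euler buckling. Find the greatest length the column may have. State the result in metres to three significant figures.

I = πd⁴/64 = π×60.9⁴/64 = 6.752×10^5 mm⁴
I = 6.752×10^-7 m⁴
Required critical load P_cr = n·P = 1.6 × 308 = 492.8 kN = 4.928×10^5 N
From P_cr = π²EI/(K·L)²:  L = (1/K)·√(π²EI/P_cr) = (1/0.7)·√(π²×9.61×10^10×6.752×10^-7/4.928×10^5)
L = 1.63 m

L_max ≈ 1.63 m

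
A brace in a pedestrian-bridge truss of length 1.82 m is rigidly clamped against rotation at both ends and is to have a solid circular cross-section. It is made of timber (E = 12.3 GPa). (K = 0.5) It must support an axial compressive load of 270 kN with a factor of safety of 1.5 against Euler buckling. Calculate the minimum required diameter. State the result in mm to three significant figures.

d ≈ 86.6 mm

Required P_cr = n·P = 1.5 × 270 = 405.0 kN
L_e = K·L = 0.5 × 1.82 = 0.9100 m
Required I = P_cr·L_e²/(π²E) = 4.050×10^5 × 0.9100² / (π² × 1.23×10^10) = 2.763×10^-6 m⁴
I_req = 2.763×10^6 mm⁴
Solid circle: I = πd⁴/64  ⇒  d = (64I/π)^(1/4) = (64×2.763×10^6/π)^(1/4) = 86.6 mm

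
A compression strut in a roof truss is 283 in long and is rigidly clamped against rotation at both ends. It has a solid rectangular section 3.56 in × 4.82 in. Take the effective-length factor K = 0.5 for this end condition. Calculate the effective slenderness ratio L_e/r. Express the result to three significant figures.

λ ≈ 138

For a rectangle r_min = b/√12 = 3.56/√12 = 1.028 in
L_e = K·L = 0.5 × 283 = 141.5 in
λ = L_e / r_min = 141.50 / 1.028 = 138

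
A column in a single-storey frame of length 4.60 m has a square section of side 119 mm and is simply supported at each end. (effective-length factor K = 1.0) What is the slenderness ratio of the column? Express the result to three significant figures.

λ ≈ 134

For a square r = a/√12 = 119/√12 = 34.35 mm
L_e = K·L = 1 × 4.60 m = 4.600 m = 4600.0 mm
λ = L_e / r_min = 4600.0 / 34.35 = 134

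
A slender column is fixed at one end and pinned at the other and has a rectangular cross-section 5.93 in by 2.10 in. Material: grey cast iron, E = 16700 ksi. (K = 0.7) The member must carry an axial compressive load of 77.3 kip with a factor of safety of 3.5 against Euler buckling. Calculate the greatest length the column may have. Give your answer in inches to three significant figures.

Buckling occurs about the weak axis: I_min = h·b³/12 with b = 2.10 in (the shorter side).
I_min = 5.93×2.10³/12 = 4.576 in⁴
Required critical load P_cr = n·P = 3.5 × 77.3 = 270.6 kip = 2.705×10^5 lb
From P_cr = π²EI/(K·L)²:  L = (1/K)·√(π²EI/P_cr) = (1/0.7)·√(π²×1.67×10^7×4.576/2.705×10^5)
L = 75.4 in

L_max ≈ 75.4 in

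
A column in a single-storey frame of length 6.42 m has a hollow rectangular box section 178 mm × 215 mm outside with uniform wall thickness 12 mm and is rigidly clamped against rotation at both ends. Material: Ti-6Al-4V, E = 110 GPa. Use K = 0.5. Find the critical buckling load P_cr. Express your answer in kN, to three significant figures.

P_cr ≈ 4520 kN

Inner dimensions: h_i = 215 − 2×12 = 191.0 mm, b_i = 178 − 2×12 = 154.0 mm
Weak-axis I_min = (h_o·b_o³ − h_i·b_i³)/12 with b_o = 178, b_i = 154.0 mm (shorter outer/inner sides).
I_min = (215×178³ − 191.0×154.0³)/12 = 4.291×10^7 mm⁴
I = 4.291×10^7 mm⁴ = 4.291×10^-5 m⁴
Effective length L_e = K·L = 0.5 × 6.42 = 3.210 m
P_cr = π²EI / L_e² = π² × 110×10⁹ × 4.291×10^-5 / 3.210² = 4.521×10^6 N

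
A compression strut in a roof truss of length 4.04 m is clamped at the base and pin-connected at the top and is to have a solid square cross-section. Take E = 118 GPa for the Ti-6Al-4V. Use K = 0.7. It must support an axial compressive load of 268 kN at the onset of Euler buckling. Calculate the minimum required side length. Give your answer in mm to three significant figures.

L_e = K·L = 0.7 × 4.04 = 2.828 m
Required I = P_cr·L_e²/(π²E) = 2.680×10^5 × 2.828² / (π² × 1.18×10^11) = 1.840×10^-6 m⁴
I_req = 1.840×10^6 mm⁴
Solid square: I = a⁴/12  ⇒  a = (12I)^(1/4) = (12×1.840×10^6)^(1/4) = 68.6 mm

a ≈ 68.6 mm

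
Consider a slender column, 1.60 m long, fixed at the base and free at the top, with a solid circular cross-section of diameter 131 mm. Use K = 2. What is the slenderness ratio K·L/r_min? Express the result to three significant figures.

For a solid circle r = d/4 = 131/4 = 32.75 mm
L_e = K·L = 2 × 1.60 m = 3.200 m = 3200.0 mm
λ = L_e / r_min = 3200.0 / 32.75 = 97.7

λ ≈ 97.7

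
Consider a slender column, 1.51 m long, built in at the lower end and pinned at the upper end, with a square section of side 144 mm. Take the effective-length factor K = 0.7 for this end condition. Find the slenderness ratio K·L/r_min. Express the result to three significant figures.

λ ≈ 25.4

For a square r = a/√12 = 144/√12 = 41.57 mm
L_e = K·L = 0.7 × 1.51 m = 1.057 m = 1057.0 mm
λ = L_e / r_min = 1057.0 / 41.57 = 25.4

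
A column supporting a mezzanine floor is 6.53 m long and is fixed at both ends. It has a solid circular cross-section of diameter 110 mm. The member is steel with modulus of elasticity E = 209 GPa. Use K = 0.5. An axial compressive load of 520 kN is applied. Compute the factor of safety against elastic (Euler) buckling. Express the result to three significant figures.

I = πd⁴/64 = π×110⁴/64 = 7.187×10^6 mm⁴
I = 7.187×10^6 mm⁴ = 7.187×10^-6 m⁴
Effective length L_e = K·L = 0.5 × 6.53 = 3.265 m
P_cr = π²EI / L_e² = π² × 209×10⁹ × 7.187×10^-6 / 3.265² = 1.391×10^6 N
Factor of safety n = P_cr / P = 1390.7 / 520 = 2.67

n ≈ 2.67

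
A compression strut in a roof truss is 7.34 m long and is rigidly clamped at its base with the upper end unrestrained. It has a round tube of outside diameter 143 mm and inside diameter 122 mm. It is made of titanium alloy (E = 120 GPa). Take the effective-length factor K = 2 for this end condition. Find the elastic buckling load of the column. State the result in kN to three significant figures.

P_cr ≈ 53.0 kN

d_o = 143 mm, d_i = 122 mm
I = π(d_o⁴ − d_i⁴)/64 = π(143⁴ − 122.0⁴)/64 = 9.652×10^6 mm⁴
I = 9.652×10^6 mm⁴ = 9.652×10^-6 m⁴
Effective length L_e = K·L = 2 × 7.34 = 14.68 m
P_cr = π²EI / L_e² = π² × 120×10⁹ × 9.652×10^-6 / 14.68² = 5.305×10^4 N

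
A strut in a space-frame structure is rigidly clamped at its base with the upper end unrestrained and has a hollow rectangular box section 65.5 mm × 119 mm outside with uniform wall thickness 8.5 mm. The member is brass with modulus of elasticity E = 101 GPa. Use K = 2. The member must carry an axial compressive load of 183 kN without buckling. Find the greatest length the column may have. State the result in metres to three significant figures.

Inner dimensions: h_i = 119 − 2×8.5 = 102.0 mm, b_i = 65.5 − 2×8.5 = 48.50 mm
Weak-axis I_min = (h_o·b_o³ − h_i·b_i³)/12 with b_o = 65.5, b_i = 48.50 mm (shorter outer/inner sides).
I_min = (119×65.5³ − 102.0×48.50³)/12 = 1.817×10^6 mm⁴
I = 1.817×10^-6 m⁴
At the buckling limit P_cr = P = 1.830×10^5 N
From P_cr = π²EI/(K·L)²:  L = (1/K)·√(π²EI/P_cr) = (1/2)·√(π²×1.01×10^11×1.817×10^-6/1.830×10^5)
L = 1.57 m

L_max ≈ 1.57 m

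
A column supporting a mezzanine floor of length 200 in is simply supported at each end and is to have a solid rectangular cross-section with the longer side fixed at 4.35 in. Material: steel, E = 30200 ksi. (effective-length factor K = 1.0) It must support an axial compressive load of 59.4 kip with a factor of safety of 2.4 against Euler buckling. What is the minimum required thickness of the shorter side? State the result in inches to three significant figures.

b ≈ 3.75 in

Required P_cr = n·P = 2.4 × 59.4 = 142.6 kip
L_e = K·L = 1 × 200 = 200.0 in
Required I = P_cr·L_e²/(π²E) = 1.426×10^5 × 200.0² / (π² × 3.02×10^7) = 19.13 in⁴
Rectangle, weak axis: I_min = h·b³/12 with h = 4.35 in fixed  ⇒  b = (12I/h)^(1/3) = 3.75 in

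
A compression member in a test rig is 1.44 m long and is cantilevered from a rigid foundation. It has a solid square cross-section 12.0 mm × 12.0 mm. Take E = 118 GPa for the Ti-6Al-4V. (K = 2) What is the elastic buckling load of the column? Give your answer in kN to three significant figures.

I = a⁴/12 = 12.0⁴/12 = 1.728×10^3 mm⁴
I = 1.728×10^3 mm⁴ = 1.728×10^-9 m⁴
Effective length L_e = K·L = 2 × 1.44 = 2.880 m
P_cr = π²EI / L_e² = π² × 118×10⁹ × 1.728×10^-9 / 2.880² = 242.6 N

P_cr ≈ 0.243 kN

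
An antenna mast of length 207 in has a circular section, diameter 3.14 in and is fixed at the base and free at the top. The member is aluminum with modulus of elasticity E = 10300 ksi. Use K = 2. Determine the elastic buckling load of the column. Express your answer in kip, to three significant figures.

P_cr ≈ 2.83 kip

I = πd⁴/64 = π×3.14⁴/64 = 4.772 in⁴
Effective length L_e = K·L = 2 × 207 = 414.0 in
P_cr = π²EI / L_e² = π² × 10300×10³ × 4.772 / 414.0² = 2.830×10^3 lb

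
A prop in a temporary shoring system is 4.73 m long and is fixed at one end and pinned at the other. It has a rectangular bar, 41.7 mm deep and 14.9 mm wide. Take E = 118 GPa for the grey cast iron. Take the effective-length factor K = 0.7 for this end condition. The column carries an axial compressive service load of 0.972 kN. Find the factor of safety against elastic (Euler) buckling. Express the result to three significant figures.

Buckling occurs about the weak axis: I_min = h·b³/12 with b = 14.9 mm (the shorter side).
I_min = 41.7×14.9³/12 = 1.150×10^4 mm⁴
I = 1.150×10^4 mm⁴ = 1.150×10^-8 m⁴
Effective length L_e = K·L = 0.7 × 4.73 = 3.311 m
P_cr = π²EI / L_e² = π² × 118×10⁹ × 1.150×10^-8 / 3.311² = 1.221×10^3 N
Factor of safety n = P_cr / P = 1.2212 / 0.972 = 1.26

n ≈ 1.26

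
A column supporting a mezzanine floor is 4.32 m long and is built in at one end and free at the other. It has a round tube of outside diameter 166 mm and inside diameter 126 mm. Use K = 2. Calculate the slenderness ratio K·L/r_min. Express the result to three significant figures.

d_o = 166 mm, d_i = 126 mm
I = π(d_o⁴ − d_i⁴)/64 = π(166⁴ − 126.0⁴)/64 = 2.490×10^7 mm⁴
A = 9.173×10^3 mm²;  r_min = √(I/A) = √(2.490×10^7/9.173×10^3) = 52.10 mm
L_e = K·L = 2 × 4.32 m = 8.640 m = 8640.0 mm
λ = L_e / r_min = 8640.0 / 52.10 = 166

λ ≈ 166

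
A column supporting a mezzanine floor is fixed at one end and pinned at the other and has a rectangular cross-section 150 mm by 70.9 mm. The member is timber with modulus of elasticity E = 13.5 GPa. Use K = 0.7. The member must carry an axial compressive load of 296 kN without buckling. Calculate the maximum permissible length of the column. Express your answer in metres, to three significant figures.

L_max ≈ 2.02 m

Buckling occurs about the weak axis: I_min = h·b³/12 with b = 70.9 mm (the shorter side).
I_min = 150×70.9³/12 = 4.455×10^6 mm⁴
I = 4.455×10^-6 m⁴
At the buckling limit P_cr = P = 2.960×10^5 N
From P_cr = π²EI/(K·L)²:  L = (1/K)·√(π²EI/P_cr) = (1/0.7)·√(π²×1.35×10^10×4.455×10^-6/2.960×10^5)
L = 2.02 m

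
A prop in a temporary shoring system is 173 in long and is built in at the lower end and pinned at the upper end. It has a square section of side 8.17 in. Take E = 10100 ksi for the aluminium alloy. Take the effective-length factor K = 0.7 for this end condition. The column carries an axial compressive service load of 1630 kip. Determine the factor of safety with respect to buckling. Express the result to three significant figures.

I = a⁴/12 = 8.17⁴/12 = 371.3 in⁴
Effective length L_e = K·L = 0.7 × 173 = 121.1 in
P_cr = π²EI / L_e² = π² × 10100×10³ × 371.3 / 121.1² = 2.524×10^6 lb
Factor of safety n = P_cr / P = 2523.7 / 1630 = 1.55

n ≈ 1.55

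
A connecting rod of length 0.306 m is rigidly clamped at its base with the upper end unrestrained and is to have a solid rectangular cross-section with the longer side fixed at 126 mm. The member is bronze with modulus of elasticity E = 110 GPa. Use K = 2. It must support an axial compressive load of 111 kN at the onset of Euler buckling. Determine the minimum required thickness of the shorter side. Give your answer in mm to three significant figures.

b ≈ 15.4 mm

L_e = K·L = 2 × 0.306 = 0.6120 m
Required I = P_cr·L_e²/(π²E) = 1.110×10^5 × 0.6120² / (π² × 1.10×10^11) = 3.829×10^-8 m⁴
I_req = 3.829×10^4 mm⁴
Rectangle, weak axis: I_min = h·b³/12 with h = 126 mm fixed  ⇒  b = (12I/h)^(1/3) = 15.4 mm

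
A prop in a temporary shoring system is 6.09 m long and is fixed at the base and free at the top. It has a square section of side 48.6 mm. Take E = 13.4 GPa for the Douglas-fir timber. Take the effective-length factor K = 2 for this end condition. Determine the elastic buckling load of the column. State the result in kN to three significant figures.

I = a⁴/12 = 48.6⁴/12 = 4.649×10^5 mm⁴
I = 4.649×10^5 mm⁴ = 4.649×10^-7 m⁴
Effective length L_e = K·L = 2 × 6.09 = 12.18 m
P_cr = π²EI / L_e² = π² × 13.4×10⁹ × 4.649×10^-7 / 12.18² = 414.5 N

P_cr ≈ 0.414 kN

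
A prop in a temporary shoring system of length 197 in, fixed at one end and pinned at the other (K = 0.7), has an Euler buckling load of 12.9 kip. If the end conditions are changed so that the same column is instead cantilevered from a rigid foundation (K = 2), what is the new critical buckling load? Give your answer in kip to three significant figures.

P_cr ≈ 1.58 kip

P_cr ∝ 1/K², so P_cr,new = P_cr,old × (K_old/K_new)² = 12.9 × (0.7/2)²
= 12.9 × 0.1225 = 1.58 kip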